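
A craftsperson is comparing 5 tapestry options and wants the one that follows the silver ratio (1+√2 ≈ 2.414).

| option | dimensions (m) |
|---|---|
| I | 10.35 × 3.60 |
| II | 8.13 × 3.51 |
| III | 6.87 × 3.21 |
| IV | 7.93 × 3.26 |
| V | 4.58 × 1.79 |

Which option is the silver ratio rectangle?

IV

Target silver ratio ≈ 2.414.
I: 2.875 (Δ0.461)  II: 2.316 (Δ0.098)  III: 2.140 (Δ0.274)  IV: 2.433 (Δ0.019)  V: 2.559 (Δ0.145)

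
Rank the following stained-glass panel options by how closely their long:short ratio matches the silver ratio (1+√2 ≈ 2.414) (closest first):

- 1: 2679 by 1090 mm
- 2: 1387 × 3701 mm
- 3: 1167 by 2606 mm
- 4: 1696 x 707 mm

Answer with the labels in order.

Ratios: 1 = 2679 / 1090 ≈ 2.458; 2 = 3701 / 1387 ≈ 2.668; 3 = 2606 / 1167 ≈ 2.233; 4 = 1696 / 707 ≈ 2.399.
|Δ from 2.414|: 1 0.044; 2 0.254; 3 0.181; 4 0.015.

4, 1, 3, 2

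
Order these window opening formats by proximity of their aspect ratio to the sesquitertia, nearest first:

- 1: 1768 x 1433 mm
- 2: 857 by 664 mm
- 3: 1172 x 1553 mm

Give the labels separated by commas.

Ratios: 1 = 1768 / 1433 ≈ 1.234; 2 = 857 / 664 ≈ 1.291; 3 = 1553 / 1172 ≈ 1.325.
|Δ from 1.333|: 1 0.099; 2 0.042; 3 0.008.

3, 2, 1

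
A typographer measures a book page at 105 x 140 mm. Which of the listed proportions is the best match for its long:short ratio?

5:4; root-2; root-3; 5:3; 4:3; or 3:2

4:3

140/105 ≈ 1.333. Nearest candidates are 4:3 (1.333, off by 0.000) and root-2 (1.414, off by 0.081).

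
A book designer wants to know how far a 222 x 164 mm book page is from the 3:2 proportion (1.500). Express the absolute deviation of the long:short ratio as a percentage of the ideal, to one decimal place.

Ratio = 222 / 164 ≈ 1.3537.
Ideal 3:2 = 1.5000. |1.3537 − 1.5000| / 1.5000 ≈ 9.75% → 9.8%.

9.8%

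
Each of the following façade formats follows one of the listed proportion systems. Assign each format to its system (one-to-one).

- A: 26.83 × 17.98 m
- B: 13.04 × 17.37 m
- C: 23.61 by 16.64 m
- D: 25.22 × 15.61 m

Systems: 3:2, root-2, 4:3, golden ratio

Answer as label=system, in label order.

A=3:2, B=4:3, C=root-2, D=golden ratio

Ratios: A ≈ 1.492; B ≈ 1.332; C ≈ 1.419; D ≈ 1.616.
Targets: 3:2 ≈ 1.500; root-2 ≈ 1.414; 4:3 ≈ 1.333; golden ratio ≈ 1.618.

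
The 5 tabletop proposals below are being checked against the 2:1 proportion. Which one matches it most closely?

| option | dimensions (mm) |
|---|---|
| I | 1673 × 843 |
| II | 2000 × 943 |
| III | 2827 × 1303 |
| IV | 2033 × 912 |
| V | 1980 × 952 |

I

Target 2:1 ≈ 2.000.
I: 1.985 (Δ0.015)  II: 2.121 (Δ0.121)  III: 2.170 (Δ0.170)  IV: 2.229 (Δ0.229)  V: 2.080 (Δ0.080)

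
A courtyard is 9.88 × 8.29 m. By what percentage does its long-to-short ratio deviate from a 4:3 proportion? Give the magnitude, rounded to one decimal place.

10.6%

Ratio = 9.88 / 8.29 ≈ 1.1918.
Ideal 4:3 ≈ 1.3333. |1.1918 − 1.3333| / 1.3333 ≈ 10.61% → 10.6%.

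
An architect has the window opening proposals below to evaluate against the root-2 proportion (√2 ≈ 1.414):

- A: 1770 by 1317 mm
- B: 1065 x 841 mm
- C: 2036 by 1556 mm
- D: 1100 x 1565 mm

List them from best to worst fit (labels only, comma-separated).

Ratios: A = 1770 / 1317 ≈ 1.344; B = 1065 / 841 ≈ 1.266; C = 2036 / 1556 ≈ 1.308; D = 1565 / 1100 ≈ 1.423.
|Δ from 1.414|: A 0.070; B 0.148; C 0.106; D 0.009.

D, A, C, B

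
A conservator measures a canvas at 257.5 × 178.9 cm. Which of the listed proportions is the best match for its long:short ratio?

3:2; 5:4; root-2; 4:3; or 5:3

root-2

257.5/178.9 ≈ 1.439. Nearest candidates are root-2 (1.414, off by 0.025) and 3:2 (1.500, off by 0.061).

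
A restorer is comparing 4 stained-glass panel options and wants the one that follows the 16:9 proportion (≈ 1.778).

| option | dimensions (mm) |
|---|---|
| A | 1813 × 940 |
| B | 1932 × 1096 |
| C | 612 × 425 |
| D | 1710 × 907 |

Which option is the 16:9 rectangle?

B

Ratios (long/short): A ≈ 1.929; B ≈ 1.763; C ≈ 1.440; D ≈ 1.885.
16:9 ≈ 1.778; option B is nearest (Δ 0.015).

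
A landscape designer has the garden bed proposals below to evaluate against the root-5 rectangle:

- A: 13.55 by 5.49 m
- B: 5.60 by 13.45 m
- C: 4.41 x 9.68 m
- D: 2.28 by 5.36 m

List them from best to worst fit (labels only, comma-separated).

C, D, B, A

Ratios: A = 13.55 / 5.49 ≈ 2.468; B = 13.45 / 5.60 ≈ 2.402; C = 9.68 / 4.41 ≈ 2.195; D = 5.36 / 2.28 ≈ 2.351.
|Δ from 2.236|: A 0.232; B 0.166; C 0.041; D 0.115.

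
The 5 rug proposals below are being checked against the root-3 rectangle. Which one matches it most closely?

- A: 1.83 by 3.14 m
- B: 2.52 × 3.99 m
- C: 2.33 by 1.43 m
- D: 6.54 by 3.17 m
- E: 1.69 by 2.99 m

Ratios (long/short): A ≈ 1.716; B ≈ 1.583; C ≈ 1.629; D ≈ 2.063; E ≈ 1.769.
root-3 ≈ 1.732; option A is nearest (Δ 0.016).

A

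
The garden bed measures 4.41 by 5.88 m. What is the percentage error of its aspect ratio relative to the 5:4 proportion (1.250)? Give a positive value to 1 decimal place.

Ratio = 5.88 / 4.41 ≈ 1.3333.
Ideal 5:4 = 1.2500. |1.3333 − 1.2500| / 1.2500 ≈ 6.66% → 6.7%.

6.7%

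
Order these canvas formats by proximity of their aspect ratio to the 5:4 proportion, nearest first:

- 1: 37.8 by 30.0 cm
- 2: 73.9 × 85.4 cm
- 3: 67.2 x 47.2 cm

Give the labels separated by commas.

1, 2, 3

1: 37.8/30.0 ≈ 1.260 → |1.260 − 1.250| = 0.010
2: 85.4/73.9 ≈ 1.156 → |1.156 − 1.250| = 0.094
3: 67.2/47.2 ≈ 1.424 → |1.424 − 1.250| = 0.174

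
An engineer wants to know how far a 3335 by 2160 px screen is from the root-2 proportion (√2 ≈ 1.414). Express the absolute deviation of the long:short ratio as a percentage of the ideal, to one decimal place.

9.2%

Ratio = 3335 / 2160 ≈ 1.5440.
Ideal root-2 ≈ 1.4142. |1.5440 − 1.4142| / 1.4142 ≈ 9.18% → 9.2%.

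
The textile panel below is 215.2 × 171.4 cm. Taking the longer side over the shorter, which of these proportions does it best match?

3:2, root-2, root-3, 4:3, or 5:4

215.2/171.4 ≈ 1.256. Nearest candidates are 5:4 (1.250, off by 0.006) and 4:3 (1.333, off by 0.077).

5:4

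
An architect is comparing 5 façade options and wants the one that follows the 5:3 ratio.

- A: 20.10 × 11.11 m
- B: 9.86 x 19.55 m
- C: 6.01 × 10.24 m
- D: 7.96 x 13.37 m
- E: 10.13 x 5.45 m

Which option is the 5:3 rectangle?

D

Target 5:3 ≈ 1.667.
A: 1.809 (Δ0.142)  B: 1.983 (Δ0.316)  C: 1.704 (Δ0.037)  D: 1.680 (Δ0.013)  E: 1.859 (Δ0.192)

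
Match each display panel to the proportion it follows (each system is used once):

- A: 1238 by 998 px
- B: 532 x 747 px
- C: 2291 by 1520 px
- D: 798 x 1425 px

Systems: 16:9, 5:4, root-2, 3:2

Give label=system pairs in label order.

Ratios: A ≈ 1.240; B ≈ 1.404; C ≈ 1.507; D ≈ 1.786.
Targets: 16:9 ≈ 1.778; 5:4 ≈ 1.250; root-2 ≈ 1.414; 3:2 ≈ 1.500.

A=5:4, B=root-2, C=3:2, D=16:9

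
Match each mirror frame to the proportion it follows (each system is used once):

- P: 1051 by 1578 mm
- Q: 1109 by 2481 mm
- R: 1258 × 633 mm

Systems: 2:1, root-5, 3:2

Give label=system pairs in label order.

P=3:2, Q=root-5, R=2:1

Ratios: P ≈ 1.501; Q ≈ 2.237; R ≈ 1.987.
Targets: 2:1 ≈ 2.000; root-5 ≈ 2.236; 3:2 ≈ 1.500.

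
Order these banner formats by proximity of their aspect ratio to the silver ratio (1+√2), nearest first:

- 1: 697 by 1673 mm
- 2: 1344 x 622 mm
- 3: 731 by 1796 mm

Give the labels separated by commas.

1: 1673/697 ≈ 2.400 → |2.400 − 2.414| = 0.014
2: 1344/622 ≈ 2.161 → |2.161 − 2.414| = 0.253
3: 1796/731 ≈ 2.457 → |2.457 − 2.414| = 0.043

1, 3, 2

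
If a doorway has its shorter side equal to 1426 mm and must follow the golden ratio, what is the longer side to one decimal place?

golden ratio ≈ 1.61803.
Longer side = 1426 × 1.61803 ≈ 2307.311 → 2307.3 mm.

2307.3 mm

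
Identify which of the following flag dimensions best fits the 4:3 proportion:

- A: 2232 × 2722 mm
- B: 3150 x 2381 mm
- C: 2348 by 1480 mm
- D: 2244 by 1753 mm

B

Target 4:3 ≈ 1.333.
A: 1.220 (Δ0.113)  B: 1.323 (Δ0.010)  C: 1.586 (Δ0.253)  D: 1.280 (Δ0.053)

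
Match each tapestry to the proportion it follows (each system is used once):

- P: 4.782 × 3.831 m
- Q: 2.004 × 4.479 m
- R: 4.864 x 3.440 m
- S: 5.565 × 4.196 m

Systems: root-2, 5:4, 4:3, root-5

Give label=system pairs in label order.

P=5:4, Q=root-5, R=root-2, S=4:3

Ratios: P ≈ 1.248; Q ≈ 2.235; R ≈ 1.414; S ≈ 1.326.
Targets: root-2 ≈ 1.414; 5:4 ≈ 1.250; 4:3 ≈ 1.333; root-5 ≈ 2.236.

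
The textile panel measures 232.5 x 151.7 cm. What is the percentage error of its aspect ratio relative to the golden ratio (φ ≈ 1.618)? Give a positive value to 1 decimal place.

5.3%

Ratio = 232.5 / 151.7 ≈ 1.5326.
Ideal golden ratio ≈ 1.6180. |1.5326 − 1.6180| / 1.6180 ≈ 5.28% → 5.3%.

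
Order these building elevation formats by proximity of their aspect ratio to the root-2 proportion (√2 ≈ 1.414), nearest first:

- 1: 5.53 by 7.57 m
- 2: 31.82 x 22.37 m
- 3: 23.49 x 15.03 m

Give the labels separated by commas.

Ratios: 1 = 7.57 / 5.53 ≈ 1.369; 2 = 31.82 / 22.37 ≈ 1.422; 3 = 23.49 / 15.03 ≈ 1.563.
|Δ from 1.414|: 1 0.045; 2 0.008; 3 0.149.

2, 1, 3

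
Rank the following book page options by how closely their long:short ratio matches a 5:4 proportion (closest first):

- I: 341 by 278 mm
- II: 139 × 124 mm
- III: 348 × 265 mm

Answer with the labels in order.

I: 341/278 ≈ 1.227 → |1.227 − 1.250| = 0.023
II: 139/124 ≈ 1.121 → |1.121 − 1.250| = 0.129
III: 348/265 ≈ 1.313 → |1.313 − 1.250| = 0.063

I, III, II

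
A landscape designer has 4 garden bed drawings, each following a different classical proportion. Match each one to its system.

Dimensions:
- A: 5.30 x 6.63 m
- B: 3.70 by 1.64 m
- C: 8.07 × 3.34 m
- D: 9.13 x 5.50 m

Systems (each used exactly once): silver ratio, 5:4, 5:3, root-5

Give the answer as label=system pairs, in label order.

A=5:4, B=root-5, C=silver ratio, D=5:3

A = 6.63/5.30 ≈ 1.251 → 5:4 (1.250)
B = 3.70/1.64 ≈ 2.256 → root-5 (2.236)
C = 8.07/3.34 ≈ 2.416 → silver ratio (2.414)
D = 9.13/5.50 ≈ 1.660 → 5:3 (1.667)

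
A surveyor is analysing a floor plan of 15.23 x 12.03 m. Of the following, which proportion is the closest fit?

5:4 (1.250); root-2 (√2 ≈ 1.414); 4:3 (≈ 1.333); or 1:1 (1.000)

Ratio = 15.23 / 12.03 ≈ 1.266.
Distances: 5:4 1.250 (Δ 0.016); root-2 1.414 (Δ 0.148); 4:3 1.333 (Δ 0.067); 1:1 1.000 (Δ 0.266).

5:4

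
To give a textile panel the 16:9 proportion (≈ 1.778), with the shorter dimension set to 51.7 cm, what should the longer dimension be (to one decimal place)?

91.9 cm

16:9 ≈ 1.77778.
Longer side = 51.7 × 1.77778 ≈ 91.911 → 91.9 cm.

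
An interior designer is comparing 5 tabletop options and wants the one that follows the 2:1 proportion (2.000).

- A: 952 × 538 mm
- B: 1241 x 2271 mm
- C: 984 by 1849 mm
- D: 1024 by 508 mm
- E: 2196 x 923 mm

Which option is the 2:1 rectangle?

D

Target 2:1 ≈ 2.000.
A: 1.770 (Δ0.230)  B: 1.830 (Δ0.170)  C: 1.879 (Δ0.121)  D: 2.016 (Δ0.016)  E: 2.379 (Δ0.379)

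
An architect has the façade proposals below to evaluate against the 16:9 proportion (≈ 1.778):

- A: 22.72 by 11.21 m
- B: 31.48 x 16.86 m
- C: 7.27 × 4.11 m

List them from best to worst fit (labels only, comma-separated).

A: 22.72/11.21 ≈ 2.027 → |2.027 − 1.778| = 0.249
B: 31.48/16.86 ≈ 1.867 → |1.867 − 1.778| = 0.089
C: 7.27/4.11 ≈ 1.769 → |1.769 − 1.778| = 0.009

C, B, A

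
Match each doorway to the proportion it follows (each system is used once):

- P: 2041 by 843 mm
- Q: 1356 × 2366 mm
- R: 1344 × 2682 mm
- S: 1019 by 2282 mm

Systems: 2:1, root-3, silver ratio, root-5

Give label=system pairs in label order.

P=silver ratio, Q=root-3, R=2:1, S=root-5

P = 2041/843 ≈ 2.421 → silver ratio (2.414)
Q = 2366/1356 ≈ 1.745 → root-3 (1.732)
R = 2682/1344 ≈ 1.996 → 2:1 (2.000)
S = 2282/1019 ≈ 2.239 → root-5 (2.236)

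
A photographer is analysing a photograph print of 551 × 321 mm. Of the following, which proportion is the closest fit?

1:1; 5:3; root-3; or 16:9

551/321 ≈ 1.717. Nearest candidates are root-3 (1.732, off by 0.015) and 5:3 (1.667, off by 0.050).

root-3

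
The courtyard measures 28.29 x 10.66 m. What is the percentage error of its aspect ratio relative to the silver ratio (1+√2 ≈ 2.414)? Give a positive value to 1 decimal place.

9.9%

Ratio = 28.29 / 10.66 ≈ 2.6538.
Ideal silver ratio ≈ 2.4142. |2.6538 − 2.4142| / 2.4142 ≈ 9.92% → 9.9%.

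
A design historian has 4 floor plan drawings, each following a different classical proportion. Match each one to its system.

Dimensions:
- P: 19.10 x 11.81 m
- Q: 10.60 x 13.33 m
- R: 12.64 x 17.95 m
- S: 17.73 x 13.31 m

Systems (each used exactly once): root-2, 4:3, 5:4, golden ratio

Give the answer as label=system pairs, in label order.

P=golden ratio, Q=5:4, R=root-2, S=4:3

P = 19.10/11.81 ≈ 1.617 → golden ratio (1.618)
Q = 13.33/10.60 ≈ 1.258 → 5:4 (1.250)
R = 17.95/12.64 ≈ 1.420 → root-2 (1.414)
S = 17.73/13.31 ≈ 1.332 → 4:3 (1.333)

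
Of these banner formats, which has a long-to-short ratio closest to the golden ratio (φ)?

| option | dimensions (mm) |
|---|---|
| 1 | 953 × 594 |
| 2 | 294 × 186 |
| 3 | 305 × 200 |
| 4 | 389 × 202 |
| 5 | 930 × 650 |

1

Target golden ratio ≈ 1.618.
1: 1.604 (Δ0.014)  2: 1.581 (Δ0.037)  3: 1.525 (Δ0.093)  4: 1.926 (Δ0.308)  5: 1.431 (Δ0.187)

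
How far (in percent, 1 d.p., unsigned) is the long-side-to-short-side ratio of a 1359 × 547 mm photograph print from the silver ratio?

2.9%

Ratio = 1359 / 547 ≈ 2.4845.
Ideal silver ratio ≈ 2.4142. |2.4845 − 2.4142| / 2.4142 ≈ 2.91% → 2.9%.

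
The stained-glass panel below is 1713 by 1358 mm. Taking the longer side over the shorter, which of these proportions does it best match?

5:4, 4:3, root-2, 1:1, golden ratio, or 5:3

1713/1358 ≈ 1.261. Nearest candidates are 5:4 (1.250, off by 0.011) and 4:3 (1.333, off by 0.072).

5:4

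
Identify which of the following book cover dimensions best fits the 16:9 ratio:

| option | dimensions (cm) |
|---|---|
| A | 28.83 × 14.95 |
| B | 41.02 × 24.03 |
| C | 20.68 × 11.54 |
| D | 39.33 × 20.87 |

Target 16:9 ≈ 1.778.
A: 1.928 (Δ0.150)  B: 1.707 (Δ0.071)  C: 1.792 (Δ0.014)  D: 1.885 (Δ0.107)

C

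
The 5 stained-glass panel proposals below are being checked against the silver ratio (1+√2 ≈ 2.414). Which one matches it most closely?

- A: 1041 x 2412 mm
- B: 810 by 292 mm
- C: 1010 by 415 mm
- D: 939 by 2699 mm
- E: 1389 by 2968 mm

C

Target silver ratio ≈ 2.414.
A: 2.317 (Δ0.097)  B: 2.774 (Δ0.360)  C: 2.434 (Δ0.020)  D: 2.874 (Δ0.460)  E: 2.137 (Δ0.277)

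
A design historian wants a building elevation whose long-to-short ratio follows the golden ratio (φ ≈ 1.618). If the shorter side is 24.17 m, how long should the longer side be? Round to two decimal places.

39.11 m

golden ratio ≈ 1.61803.
Longer side = 24.17 × 1.61803 ≈ 39.1078 → 39.11 m.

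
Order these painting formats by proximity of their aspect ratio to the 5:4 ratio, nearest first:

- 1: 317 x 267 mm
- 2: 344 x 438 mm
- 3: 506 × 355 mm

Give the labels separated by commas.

1: 317/267 ≈ 1.187 → |1.187 − 1.250| = 0.063
2: 438/344 ≈ 1.273 → |1.273 − 1.250| = 0.023
3: 506/355 ≈ 1.425 → |1.425 − 1.250| = 0.175

2, 1, 3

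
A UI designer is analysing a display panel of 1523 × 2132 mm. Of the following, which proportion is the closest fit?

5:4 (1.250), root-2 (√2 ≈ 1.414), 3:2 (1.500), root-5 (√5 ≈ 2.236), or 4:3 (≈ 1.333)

root-2

2132/1523 ≈ 1.400. Nearest candidates are root-2 (1.414, off by 0.014) and 4:3 (1.333, off by 0.067).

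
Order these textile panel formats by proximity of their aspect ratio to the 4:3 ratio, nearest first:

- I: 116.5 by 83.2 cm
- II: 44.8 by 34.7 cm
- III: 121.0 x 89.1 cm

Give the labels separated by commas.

I: 116.5/83.2 ≈ 1.400 → |1.400 − 1.333| = 0.067
II: 44.8/34.7 ≈ 1.291 → |1.291 − 1.333| = 0.042
III: 121.0/89.1 ≈ 1.358 → |1.358 − 1.333| = 0.025

III, II, I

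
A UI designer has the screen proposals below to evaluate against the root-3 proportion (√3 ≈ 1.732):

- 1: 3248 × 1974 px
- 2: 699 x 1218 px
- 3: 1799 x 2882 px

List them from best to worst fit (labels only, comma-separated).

2, 1, 3

1: 3248/1974 ≈ 1.645 → |1.645 − 1.732| = 0.087
2: 1218/699 ≈ 1.742 → |1.742 − 1.732| = 0.010
3: 2882/1799 ≈ 1.602 → |1.602 − 1.732| = 0.130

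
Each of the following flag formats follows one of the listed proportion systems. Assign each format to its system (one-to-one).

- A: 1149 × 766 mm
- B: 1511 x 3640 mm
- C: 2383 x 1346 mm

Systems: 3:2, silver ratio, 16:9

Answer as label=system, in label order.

A = 1149/766 ≈ 1.500 → 3:2 (1.500)
B = 3640/1511 ≈ 2.409 → silver ratio (2.414)
C = 2383/1346 ≈ 1.770 → 16:9 (1.778)

A=3:2, B=silver ratio, C=16:9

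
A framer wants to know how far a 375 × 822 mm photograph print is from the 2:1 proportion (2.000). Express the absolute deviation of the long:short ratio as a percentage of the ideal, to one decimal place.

Ratio = 822 / 375 ≈ 2.1920.
Ideal 2:1 = 2.0000. |2.1920 − 2.0000| / 2.0000 ≈ 9.60% → 9.6%.

9.6%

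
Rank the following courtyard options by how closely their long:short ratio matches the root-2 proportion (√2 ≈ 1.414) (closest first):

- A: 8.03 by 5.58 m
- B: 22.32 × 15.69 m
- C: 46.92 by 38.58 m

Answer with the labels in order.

Ratios: A = 8.03 / 5.58 ≈ 1.439; B = 22.32 / 15.69 ≈ 1.423; C = 46.92 / 38.58 ≈ 1.216.
|Δ from 1.414|: A 0.025; B 0.009; C 0.198.

B, A, C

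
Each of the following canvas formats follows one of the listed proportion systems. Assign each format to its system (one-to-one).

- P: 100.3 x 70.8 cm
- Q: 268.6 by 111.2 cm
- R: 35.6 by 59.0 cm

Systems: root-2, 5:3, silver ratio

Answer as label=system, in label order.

P=root-2, Q=silver ratio, R=5:3

P = 100.3/70.8 ≈ 1.417 → root-2 (1.414)
Q = 268.6/111.2 ≈ 2.415 → silver ratio (2.414)
R = 59.0/35.6 ≈ 1.657 → 5:3 (1.667)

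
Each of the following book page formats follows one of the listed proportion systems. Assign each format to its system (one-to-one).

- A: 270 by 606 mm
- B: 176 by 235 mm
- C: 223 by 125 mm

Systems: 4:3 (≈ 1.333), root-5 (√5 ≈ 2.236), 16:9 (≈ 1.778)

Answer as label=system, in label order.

A = 606/270 ≈ 2.244 → root-5 (2.236)
B = 235/176 ≈ 1.335 → 4:3 (1.333)
C = 223/125 ≈ 1.784 → 16:9 (1.778)

A=root-5, B=4:3, C=16:9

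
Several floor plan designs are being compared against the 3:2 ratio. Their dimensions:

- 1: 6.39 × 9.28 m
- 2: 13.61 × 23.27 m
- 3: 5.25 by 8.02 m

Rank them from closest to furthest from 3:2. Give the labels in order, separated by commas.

3, 1, 2

Ratios: 1 = 9.28 / 6.39 ≈ 1.452; 2 = 23.27 / 13.61 ≈ 1.710; 3 = 8.02 / 5.25 ≈ 1.528.
|Δ from 1.500|: 1 0.048; 2 0.210; 3 0.028.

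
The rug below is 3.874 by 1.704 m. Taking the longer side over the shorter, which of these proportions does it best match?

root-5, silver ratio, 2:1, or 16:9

root-5

3.874/1.704 ≈ 2.273. Nearest candidates are root-5 (2.236, off by 0.037) and silver ratio (2.414, off by 0.141).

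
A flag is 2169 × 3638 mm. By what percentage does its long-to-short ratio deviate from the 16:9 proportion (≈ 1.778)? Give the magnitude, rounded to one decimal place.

5.7%

Ratio = 3638 / 2169 ≈ 1.6773.
Ideal 16:9 ≈ 1.7778. |1.6773 − 1.7778| / 1.7778 ≈ 5.65% → 5.7%.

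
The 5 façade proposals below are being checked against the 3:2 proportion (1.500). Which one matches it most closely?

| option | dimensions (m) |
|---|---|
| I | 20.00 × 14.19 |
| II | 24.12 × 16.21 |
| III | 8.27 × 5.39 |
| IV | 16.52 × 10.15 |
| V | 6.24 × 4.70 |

II

Ratios (long/short): I ≈ 1.409; II ≈ 1.488; III ≈ 1.534; IV ≈ 1.628; V ≈ 1.328.
3:2 ≈ 1.500; option II is nearest (Δ 0.012).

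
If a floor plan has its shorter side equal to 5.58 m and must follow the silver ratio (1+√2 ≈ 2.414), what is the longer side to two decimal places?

silver ratio ≈ 2.41421.
Longer side = 5.58 × 2.41421 ≈ 13.4713 → 13.47 m.

13.47 m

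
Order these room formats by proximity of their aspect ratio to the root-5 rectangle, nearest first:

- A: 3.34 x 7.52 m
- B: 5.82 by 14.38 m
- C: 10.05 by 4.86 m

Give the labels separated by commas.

A: 7.52/3.34 ≈ 2.251 → |2.251 − 2.236| = 0.015
B: 14.38/5.82 ≈ 2.471 → |2.471 − 2.236| = 0.235
C: 10.05/4.86 ≈ 2.068 → |2.068 − 2.236| = 0.168

A, C, B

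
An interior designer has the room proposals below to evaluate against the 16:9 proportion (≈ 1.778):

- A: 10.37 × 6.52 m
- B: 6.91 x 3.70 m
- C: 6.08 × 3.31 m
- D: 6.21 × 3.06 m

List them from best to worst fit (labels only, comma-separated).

A: 10.37/6.52 ≈ 1.590 → |1.590 − 1.778| = 0.188
B: 6.91/3.70 ≈ 1.868 → |1.868 − 1.778| = 0.090
C: 6.08/3.31 ≈ 1.837 → |1.837 − 1.778| = 0.059
D: 6.21/3.06 ≈ 2.029 → |2.029 − 1.778| = 0.251

C, B, A, D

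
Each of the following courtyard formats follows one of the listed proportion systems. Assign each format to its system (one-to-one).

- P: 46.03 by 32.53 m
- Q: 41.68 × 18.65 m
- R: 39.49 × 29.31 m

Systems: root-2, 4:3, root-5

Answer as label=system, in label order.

P = 46.03/32.53 ≈ 1.415 → root-2 (1.414)
Q = 41.68/18.65 ≈ 2.235 → root-5 (2.236)
R = 39.49/29.31 ≈ 1.347 → 4:3 (1.333)

P=root-2, Q=root-5, R=4:3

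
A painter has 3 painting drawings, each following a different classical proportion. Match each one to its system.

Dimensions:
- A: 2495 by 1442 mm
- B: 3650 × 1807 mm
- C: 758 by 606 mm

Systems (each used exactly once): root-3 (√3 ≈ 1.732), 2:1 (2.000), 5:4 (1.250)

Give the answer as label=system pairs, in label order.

Ratios: A ≈ 1.730; B ≈ 2.020; C ≈ 1.251.
Targets: root-3 ≈ 1.732; 2:1 ≈ 2.000; 5:4 ≈ 1.250.

A=root-3, B=2:1, C=5:4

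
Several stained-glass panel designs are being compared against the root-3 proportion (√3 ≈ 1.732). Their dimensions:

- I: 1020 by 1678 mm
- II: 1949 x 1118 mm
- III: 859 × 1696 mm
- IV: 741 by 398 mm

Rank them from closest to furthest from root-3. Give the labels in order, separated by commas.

II, I, IV, III

I: 1678/1020 ≈ 1.645 → |1.645 − 1.732| = 0.087
II: 1949/1118 ≈ 1.743 → |1.743 − 1.732| = 0.011
III: 1696/859 ≈ 1.974 → |1.974 − 1.732| = 0.242
IV: 741/398 ≈ 1.862 → |1.862 − 1.732| = 0.130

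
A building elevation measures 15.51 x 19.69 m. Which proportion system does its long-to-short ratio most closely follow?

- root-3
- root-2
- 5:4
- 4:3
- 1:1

5:4

19.69/15.51 ≈ 1.270. Nearest candidates are 5:4 (1.250, off by 0.020) and 4:3 (1.333, off by 0.063).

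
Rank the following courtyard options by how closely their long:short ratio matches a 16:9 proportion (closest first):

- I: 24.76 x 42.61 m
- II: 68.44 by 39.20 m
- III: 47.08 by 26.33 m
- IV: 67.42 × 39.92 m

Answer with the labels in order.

I: 42.61/24.76 ≈ 1.721 → |1.721 − 1.778| = 0.057
II: 68.44/39.20 ≈ 1.746 → |1.746 − 1.778| = 0.032
III: 47.08/26.33 ≈ 1.788 → |1.788 − 1.778| = 0.010
IV: 67.42/39.92 ≈ 1.689 → |1.689 − 1.778| = 0.089

III, II, I, IV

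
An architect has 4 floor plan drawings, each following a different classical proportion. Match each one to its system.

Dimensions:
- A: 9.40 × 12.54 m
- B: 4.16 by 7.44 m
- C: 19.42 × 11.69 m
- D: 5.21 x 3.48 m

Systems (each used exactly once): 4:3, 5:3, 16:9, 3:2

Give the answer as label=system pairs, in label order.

A = 12.54/9.40 ≈ 1.334 → 4:3 (1.333)
B = 7.44/4.16 ≈ 1.788 → 16:9 (1.778)
C = 19.42/11.69 ≈ 1.661 → 5:3 (1.667)
D = 5.21/3.48 ≈ 1.497 → 3:2 (1.500)

A=4:3, B=16:9, C=5:3, D=3:2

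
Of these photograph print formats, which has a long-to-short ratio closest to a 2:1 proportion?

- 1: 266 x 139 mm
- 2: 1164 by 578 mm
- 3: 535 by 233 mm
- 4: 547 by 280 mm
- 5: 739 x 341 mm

2

Target 2:1 ≈ 2.000.
1: 1.914 (Δ0.086)  2: 2.014 (Δ0.014)  3: 2.296 (Δ0.296)  4: 1.954 (Δ0.046)  5: 2.167 (Δ0.167)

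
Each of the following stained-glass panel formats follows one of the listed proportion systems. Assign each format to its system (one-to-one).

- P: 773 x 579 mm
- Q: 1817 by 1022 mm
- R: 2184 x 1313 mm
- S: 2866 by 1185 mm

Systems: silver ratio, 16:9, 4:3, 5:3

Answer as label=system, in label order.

P=4:3, Q=16:9, R=5:3, S=silver ratio

P = 773/579 ≈ 1.335 → 4:3 (1.333)
Q = 1817/1022 ≈ 1.778 → 16:9 (1.778)
R = 2184/1313 ≈ 1.663 → 5:3 (1.667)
S = 2866/1185 ≈ 2.419 → silver ratio (2.414)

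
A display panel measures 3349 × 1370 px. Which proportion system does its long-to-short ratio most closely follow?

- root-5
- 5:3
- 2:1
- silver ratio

silver ratio

3349/1370 ≈ 2.445. Nearest candidates are silver ratio (2.414, off by 0.031) and root-5 (2.236, off by 0.209).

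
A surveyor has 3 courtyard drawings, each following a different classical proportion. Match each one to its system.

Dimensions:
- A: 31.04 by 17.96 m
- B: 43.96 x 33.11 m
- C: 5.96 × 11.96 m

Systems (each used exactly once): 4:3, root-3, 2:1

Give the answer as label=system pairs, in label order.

A = 31.04/17.96 ≈ 1.728 → root-3 (1.732)
B = 43.96/33.11 ≈ 1.328 → 4:3 (1.333)
C = 11.96/5.96 ≈ 2.007 → 2:1 (2.000)

A=root-3, B=4:3, C=2:1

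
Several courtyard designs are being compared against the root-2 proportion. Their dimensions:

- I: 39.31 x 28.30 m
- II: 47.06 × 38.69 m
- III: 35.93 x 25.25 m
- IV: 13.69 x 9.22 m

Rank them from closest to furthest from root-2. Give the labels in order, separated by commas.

I: 39.31/28.30 ≈ 1.389 → |1.389 − 1.414| = 0.025
II: 47.06/38.69 ≈ 1.216 → |1.216 − 1.414| = 0.198
III: 35.93/25.25 ≈ 1.423 → |1.423 − 1.414| = 0.009
IV: 13.69/9.22 ≈ 1.485 → |1.485 − 1.414| = 0.071

III, I, IV, II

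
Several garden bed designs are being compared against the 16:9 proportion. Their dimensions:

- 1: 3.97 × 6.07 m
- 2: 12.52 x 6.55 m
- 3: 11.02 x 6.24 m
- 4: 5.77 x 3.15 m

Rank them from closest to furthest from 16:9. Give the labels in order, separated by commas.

3, 4, 2, 1

Ratios: 1 = 6.07 / 3.97 ≈ 1.529; 2 = 12.52 / 6.55 ≈ 1.911; 3 = 11.02 / 6.24 ≈ 1.766; 4 = 5.77 / 3.15 ≈ 1.832.
|Δ from 1.778|: 1 0.249; 2 0.133; 3 0.012; 4 0.054.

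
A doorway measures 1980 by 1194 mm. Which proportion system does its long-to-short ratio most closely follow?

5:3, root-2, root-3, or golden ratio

Ratio = 1980 / 1194 ≈ 1.658.
Distances: 5:3 1.667 (Δ 0.009); root-2 1.414 (Δ 0.244); root-3 1.732 (Δ 0.074); golden ratio 1.618 (Δ 0.040).

5:3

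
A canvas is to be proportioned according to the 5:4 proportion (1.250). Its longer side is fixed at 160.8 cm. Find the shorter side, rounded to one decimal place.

5:4 = 1.25000.
Shorter side = 160.8 ÷ 1.25000 ≈ 128.640 → 128.6 cm.

128.6 cm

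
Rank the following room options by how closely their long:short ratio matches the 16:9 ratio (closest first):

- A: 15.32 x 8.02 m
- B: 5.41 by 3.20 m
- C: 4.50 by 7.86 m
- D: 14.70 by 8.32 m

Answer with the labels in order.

Ratios: A = 15.32 / 8.02 ≈ 1.910; B = 5.41 / 3.20 ≈ 1.691; C = 7.86 / 4.50 ≈ 1.747; D = 14.70 / 8.32 ≈ 1.767.
|Δ from 1.778|: A 0.132; B 0.087; C 0.031; D 0.011.

D, C, B, A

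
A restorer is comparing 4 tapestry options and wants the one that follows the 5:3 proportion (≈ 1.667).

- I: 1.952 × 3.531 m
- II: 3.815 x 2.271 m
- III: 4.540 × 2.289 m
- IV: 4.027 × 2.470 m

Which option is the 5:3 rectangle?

Ratios (long/short): I ≈ 1.809; II ≈ 1.680; III ≈ 1.983; IV ≈ 1.630.
5:3 ≈ 1.667; option II is nearest (Δ 0.013).

II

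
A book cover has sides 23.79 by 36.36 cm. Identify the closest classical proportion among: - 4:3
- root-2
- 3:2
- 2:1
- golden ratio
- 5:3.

36.36/23.79 ≈ 1.528. Nearest candidates are 3:2 (1.500, off by 0.028) and golden ratio (1.618, off by 0.090).

3:2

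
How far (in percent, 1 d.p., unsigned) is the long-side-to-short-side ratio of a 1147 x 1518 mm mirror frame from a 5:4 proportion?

5.9%

Ratio = 1518 / 1147 ≈ 1.3235.
Ideal 5:4 = 1.2500. |1.3235 − 1.2500| / 1.2500 ≈ 5.88% → 5.9%.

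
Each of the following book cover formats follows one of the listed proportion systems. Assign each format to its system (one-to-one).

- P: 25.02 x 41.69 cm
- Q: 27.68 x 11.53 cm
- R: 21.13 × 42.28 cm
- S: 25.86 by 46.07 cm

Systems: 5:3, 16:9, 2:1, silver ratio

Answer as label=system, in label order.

P=5:3, Q=silver ratio, R=2:1, S=16:9

P = 41.69/25.02 ≈ 1.666 → 5:3 (1.667)
Q = 27.68/11.53 ≈ 2.401 → silver ratio (2.414)
R = 42.28/21.13 ≈ 2.001 → 2:1 (2.000)
S = 46.07/25.86 ≈ 1.782 → 16:9 (1.778)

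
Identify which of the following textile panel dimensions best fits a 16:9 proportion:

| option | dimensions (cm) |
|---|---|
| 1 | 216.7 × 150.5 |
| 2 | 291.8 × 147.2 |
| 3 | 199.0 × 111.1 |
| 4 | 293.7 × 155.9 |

Ratios (long/short): 1 ≈ 1.440; 2 ≈ 1.982; 3 ≈ 1.791; 4 ≈ 1.884.
16:9 ≈ 1.778; option 3 is nearest (Δ 0.013).

3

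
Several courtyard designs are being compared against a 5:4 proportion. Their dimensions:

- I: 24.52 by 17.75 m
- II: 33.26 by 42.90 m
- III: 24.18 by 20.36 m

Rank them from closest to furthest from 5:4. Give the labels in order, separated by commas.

II, III, I

Ratios: I = 24.52 / 17.75 ≈ 1.381; II = 42.90 / 33.26 ≈ 1.290; III = 24.18 / 20.36 ≈ 1.188.
|Δ from 1.250|: I 0.131; II 0.040; III 0.062.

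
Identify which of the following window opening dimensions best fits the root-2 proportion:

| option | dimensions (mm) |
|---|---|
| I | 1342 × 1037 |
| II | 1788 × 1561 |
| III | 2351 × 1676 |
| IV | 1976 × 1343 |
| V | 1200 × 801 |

Target root-2 ≈ 1.414.
I: 1.294 (Δ0.120)  II: 1.145 (Δ0.269)  III: 1.403 (Δ0.011)  IV: 1.471 (Δ0.057)  V: 1.498 (Δ0.084)

III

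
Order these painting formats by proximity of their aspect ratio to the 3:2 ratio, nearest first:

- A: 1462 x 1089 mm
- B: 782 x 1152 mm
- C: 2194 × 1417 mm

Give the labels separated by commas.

A: 1462/1089 ≈ 1.343 → |1.343 − 1.500| = 0.157
B: 1152/782 ≈ 1.473 → |1.473 − 1.500| = 0.027
C: 2194/1417 ≈ 1.548 → |1.548 − 1.500| = 0.048

B, C, A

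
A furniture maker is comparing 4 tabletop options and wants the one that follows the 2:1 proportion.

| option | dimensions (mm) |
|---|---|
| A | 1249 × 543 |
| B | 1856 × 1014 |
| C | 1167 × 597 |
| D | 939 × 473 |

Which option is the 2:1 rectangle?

D

Target 2:1 ≈ 2.000.
A: 2.300 (Δ0.300)  B: 1.830 (Δ0.170)  C: 1.955 (Δ0.045)  D: 1.985 (Δ0.015)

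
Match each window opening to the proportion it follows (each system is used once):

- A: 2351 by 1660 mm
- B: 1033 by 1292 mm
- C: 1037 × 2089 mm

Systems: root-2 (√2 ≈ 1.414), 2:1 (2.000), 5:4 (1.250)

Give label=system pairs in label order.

A = 2351/1660 ≈ 1.416 → root-2 (1.414)
B = 1292/1033 ≈ 1.251 → 5:4 (1.250)
C = 2089/1037 ≈ 2.014 → 2:1 (2.000)

A=root-2, B=5:4, C=2:1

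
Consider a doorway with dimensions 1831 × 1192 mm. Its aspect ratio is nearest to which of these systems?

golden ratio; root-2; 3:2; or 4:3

3:2

Ratio = 1831 / 1192 ≈ 1.536.
Distances: golden ratio 1.618 (Δ 0.082); root-2 1.414 (Δ 0.122); 3:2 1.500 (Δ 0.036); 4:3 1.333 (Δ 0.203).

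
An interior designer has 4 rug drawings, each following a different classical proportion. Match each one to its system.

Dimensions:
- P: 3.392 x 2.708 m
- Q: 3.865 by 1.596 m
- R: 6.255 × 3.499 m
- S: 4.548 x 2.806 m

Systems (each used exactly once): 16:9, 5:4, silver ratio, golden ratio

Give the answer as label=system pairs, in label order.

P=5:4, Q=silver ratio, R=16:9, S=golden ratio

Ratios: P ≈ 1.253; Q ≈ 2.422; R ≈ 1.788; S ≈ 1.621.
Targets: 16:9 ≈ 1.778; 5:4 ≈ 1.250; silver ratio ≈ 2.414; golden ratio ≈ 1.618.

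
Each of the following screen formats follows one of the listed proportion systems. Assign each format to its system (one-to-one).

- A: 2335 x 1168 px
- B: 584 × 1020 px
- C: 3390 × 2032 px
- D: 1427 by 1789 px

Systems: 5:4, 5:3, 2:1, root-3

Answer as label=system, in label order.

Ratios: A ≈ 1.999; B ≈ 1.747; C ≈ 1.668; D ≈ 1.254.
Targets: 5:4 ≈ 1.250; 5:3 ≈ 1.667; 2:1 ≈ 2.000; root-3 ≈ 1.732.

A=2:1, B=root-3, C=5:3, D=5:4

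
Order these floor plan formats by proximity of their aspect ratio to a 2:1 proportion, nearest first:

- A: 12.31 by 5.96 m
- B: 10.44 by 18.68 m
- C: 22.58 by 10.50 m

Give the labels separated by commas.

A, C, B

Ratios: A = 12.31 / 5.96 ≈ 2.065; B = 18.68 / 10.44 ≈ 1.789; C = 22.58 / 10.50 ≈ 2.150.
|Δ from 2.000|: A 0.065; B 0.211; C 0.150.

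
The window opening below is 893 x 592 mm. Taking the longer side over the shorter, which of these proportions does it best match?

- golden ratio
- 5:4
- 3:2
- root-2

3:2

893/592 ≈ 1.508. Nearest candidates are 3:2 (1.500, off by 0.008) and root-2 (1.414, off by 0.094).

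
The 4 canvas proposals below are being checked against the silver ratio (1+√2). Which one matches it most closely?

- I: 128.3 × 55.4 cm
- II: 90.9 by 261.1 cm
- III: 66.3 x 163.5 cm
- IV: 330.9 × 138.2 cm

Target silver ratio ≈ 2.414.
I: 2.316 (Δ0.098)  II: 2.872 (Δ0.458)  III: 2.466 (Δ0.052)  IV: 2.394 (Δ0.020)

IV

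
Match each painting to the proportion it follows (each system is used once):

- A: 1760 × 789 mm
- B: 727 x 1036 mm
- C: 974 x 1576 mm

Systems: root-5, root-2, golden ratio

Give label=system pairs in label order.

A=root-5, B=root-2, C=golden ratio

Ratios: A ≈ 2.231; B ≈ 1.425; C ≈ 1.618.
Targets: root-5 ≈ 2.236; root-2 ≈ 1.414; golden ratio ≈ 1.618.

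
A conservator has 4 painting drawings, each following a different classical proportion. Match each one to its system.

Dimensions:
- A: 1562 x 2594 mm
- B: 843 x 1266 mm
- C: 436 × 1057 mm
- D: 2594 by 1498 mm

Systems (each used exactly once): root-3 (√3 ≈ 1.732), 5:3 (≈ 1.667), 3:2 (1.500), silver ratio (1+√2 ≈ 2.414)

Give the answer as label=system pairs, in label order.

A=5:3, B=3:2, C=silver ratio, D=root-3

Ratios: A ≈ 1.661; B ≈ 1.502; C ≈ 2.424; D ≈ 1.732.
Targets: root-3 ≈ 1.732; 5:3 ≈ 1.667; 3:2 ≈ 1.500; silver ratio ≈ 2.414.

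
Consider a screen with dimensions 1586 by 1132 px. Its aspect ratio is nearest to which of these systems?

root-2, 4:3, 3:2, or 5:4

root-2

1586/1132 ≈ 1.401. Nearest candidates are root-2 (1.414, off by 0.013) and 4:3 (1.333, off by 0.068).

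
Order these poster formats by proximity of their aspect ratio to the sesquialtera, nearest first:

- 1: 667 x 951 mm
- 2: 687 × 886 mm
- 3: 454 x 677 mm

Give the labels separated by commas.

1: 951/667 ≈ 1.426 → |1.426 − 1.500| = 0.074
2: 886/687 ≈ 1.290 → |1.290 − 1.500| = 0.210
3: 677/454 ≈ 1.491 → |1.491 − 1.500| = 0.009

3, 1, 2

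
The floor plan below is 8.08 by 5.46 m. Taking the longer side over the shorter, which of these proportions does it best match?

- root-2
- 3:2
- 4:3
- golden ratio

8.08/5.46 ≈ 1.480. Nearest candidates are 3:2 (1.500, off by 0.020) and root-2 (1.414, off by 0.066).

3:2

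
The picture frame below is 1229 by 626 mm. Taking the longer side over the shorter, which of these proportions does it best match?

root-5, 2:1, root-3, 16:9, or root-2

2:1

Ratio = 1229 / 626 ≈ 1.963.
Distances: root-5 2.236 (Δ 0.273); 2:1 2.000 (Δ 0.037); root-3 1.732 (Δ 0.231); 16:9 1.778 (Δ 0.185); root-2 1.414 (Δ 0.549).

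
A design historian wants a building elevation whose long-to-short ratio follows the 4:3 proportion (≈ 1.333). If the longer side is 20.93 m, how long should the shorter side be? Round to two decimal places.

4:3 ≈ 1.33333.
Shorter side = 20.93 ÷ 1.33333 ≈ 15.6975 → 15.70 m.

15.70 m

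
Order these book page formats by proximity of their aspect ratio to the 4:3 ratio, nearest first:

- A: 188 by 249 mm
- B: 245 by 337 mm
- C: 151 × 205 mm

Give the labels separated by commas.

A, C, B

Ratios: A = 249 / 188 ≈ 1.324; B = 337 / 245 ≈ 1.376; C = 205 / 151 ≈ 1.358.
|Δ from 1.333|: A 0.009; B 0.043; C 0.025.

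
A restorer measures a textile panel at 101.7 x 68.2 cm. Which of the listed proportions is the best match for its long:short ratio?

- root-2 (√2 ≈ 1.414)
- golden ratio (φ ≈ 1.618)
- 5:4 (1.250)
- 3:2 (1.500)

3:2

Ratio = 101.7 / 68.2 ≈ 1.491.
Distances: root-2 1.414 (Δ 0.077); golden ratio 1.618 (Δ 0.127); 5:4 1.250 (Δ 0.241); 3:2 1.500 (Δ 0.009).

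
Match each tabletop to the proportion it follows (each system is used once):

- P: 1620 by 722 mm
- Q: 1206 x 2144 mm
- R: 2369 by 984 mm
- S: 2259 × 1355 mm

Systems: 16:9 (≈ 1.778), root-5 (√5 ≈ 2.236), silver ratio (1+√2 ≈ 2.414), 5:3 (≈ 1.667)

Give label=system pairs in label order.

Ratios: P ≈ 2.244; Q ≈ 1.778; R ≈ 2.408; S ≈ 1.667.
Targets: 16:9 ≈ 1.778; root-5 ≈ 2.236; silver ratio ≈ 2.414; 5:3 ≈ 1.667.

P=root-5, Q=16:9, R=silver ratio, S=5:3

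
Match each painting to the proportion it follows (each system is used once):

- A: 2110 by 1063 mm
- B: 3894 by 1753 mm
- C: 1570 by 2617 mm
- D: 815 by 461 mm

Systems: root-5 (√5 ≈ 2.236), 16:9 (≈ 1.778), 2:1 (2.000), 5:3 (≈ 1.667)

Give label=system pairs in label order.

Ratios: A ≈ 1.985; B ≈ 2.221; C ≈ 1.667; D ≈ 1.768.
Targets: root-5 ≈ 2.236; 16:9 ≈ 1.778; 2:1 ≈ 2.000; 5:3 ≈ 1.667.

A=2:1, B=root-5, C=5:3, D=16:9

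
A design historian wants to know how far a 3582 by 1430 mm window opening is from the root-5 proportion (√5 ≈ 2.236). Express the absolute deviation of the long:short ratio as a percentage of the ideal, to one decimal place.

12.0%

Ratio = 3582 / 1430 ≈ 2.5049.
Ideal root-5 ≈ 2.2361. |2.5049 − 2.2361| / 2.2361 ≈ 12.02% → 12.0%.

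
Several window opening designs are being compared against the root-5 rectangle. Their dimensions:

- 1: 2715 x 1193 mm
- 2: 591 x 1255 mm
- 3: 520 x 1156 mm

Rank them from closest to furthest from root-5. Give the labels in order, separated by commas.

3, 1, 2

Ratios: 1 = 2715 / 1193 ≈ 2.276; 2 = 1255 / 591 ≈ 2.124; 3 = 1156 / 520 ≈ 2.223.
|Δ from 2.236|: 1 0.040; 2 0.112; 3 0.013.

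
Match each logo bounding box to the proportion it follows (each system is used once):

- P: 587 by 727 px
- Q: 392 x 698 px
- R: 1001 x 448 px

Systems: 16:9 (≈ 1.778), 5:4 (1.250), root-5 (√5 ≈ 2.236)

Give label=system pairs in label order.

P = 727/587 ≈ 1.239 → 5:4 (1.250)
Q = 698/392 ≈ 1.781 → 16:9 (1.778)
R = 1001/448 ≈ 2.234 → root-5 (2.236)

P=5:4, Q=16:9, R=root-5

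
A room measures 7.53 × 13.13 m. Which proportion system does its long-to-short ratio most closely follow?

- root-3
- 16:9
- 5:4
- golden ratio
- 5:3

root-3

13.13/7.53 ≈ 1.744. Nearest candidates are root-3 (1.732, off by 0.012) and 16:9 (1.778, off by 0.034).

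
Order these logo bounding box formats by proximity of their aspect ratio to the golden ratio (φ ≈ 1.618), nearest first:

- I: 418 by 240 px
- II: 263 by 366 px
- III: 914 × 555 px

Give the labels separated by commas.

III, I, II

I: 418/240 ≈ 1.742 → |1.742 − 1.618| = 0.124
II: 366/263 ≈ 1.392 → |1.392 − 1.618| = 0.226
III: 914/555 ≈ 1.647 → |1.647 − 1.618| = 0.029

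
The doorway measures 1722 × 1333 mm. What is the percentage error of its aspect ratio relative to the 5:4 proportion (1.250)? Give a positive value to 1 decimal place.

Ratio = 1722 / 1333 ≈ 1.2918.
Ideal 5:4 = 1.2500. |1.2918 − 1.2500| / 1.2500 ≈ 3.34% → 3.3%.

3.3%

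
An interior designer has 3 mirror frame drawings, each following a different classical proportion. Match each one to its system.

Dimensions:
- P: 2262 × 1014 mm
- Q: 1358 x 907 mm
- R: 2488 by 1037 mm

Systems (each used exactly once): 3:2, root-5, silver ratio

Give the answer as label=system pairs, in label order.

P = 2262/1014 ≈ 2.231 → root-5 (2.236)
Q = 1358/907 ≈ 1.497 → 3:2 (1.500)
R = 2488/1037 ≈ 2.399 → silver ratio (2.414)

P=root-5, Q=3:2, R=silver ratio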